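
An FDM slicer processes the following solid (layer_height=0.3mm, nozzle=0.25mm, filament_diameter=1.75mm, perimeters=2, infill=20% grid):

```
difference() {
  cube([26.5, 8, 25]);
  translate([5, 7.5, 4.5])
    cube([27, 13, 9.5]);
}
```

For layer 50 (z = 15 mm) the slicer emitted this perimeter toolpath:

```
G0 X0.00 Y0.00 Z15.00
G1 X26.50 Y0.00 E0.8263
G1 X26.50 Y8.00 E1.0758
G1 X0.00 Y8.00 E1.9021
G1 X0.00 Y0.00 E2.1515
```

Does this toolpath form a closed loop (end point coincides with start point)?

yes

Start point (G0): (0.00, 0.00). End point (last G1): the path returns to the start — closed.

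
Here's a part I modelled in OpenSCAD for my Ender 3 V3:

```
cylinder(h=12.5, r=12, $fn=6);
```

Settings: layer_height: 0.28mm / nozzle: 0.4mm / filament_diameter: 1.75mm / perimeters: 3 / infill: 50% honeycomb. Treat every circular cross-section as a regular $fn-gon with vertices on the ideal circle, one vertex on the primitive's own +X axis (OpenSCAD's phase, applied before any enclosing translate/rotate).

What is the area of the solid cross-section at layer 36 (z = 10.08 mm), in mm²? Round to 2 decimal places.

374.12 mm²

At z = 10.08 mm: the cylinder: section is a regular 6-gon, circumradius r=12 (area = (6/2)·12.000²·sin(360°/6) = 374.12 mm²). Overall, the cross-section is a single solid region. Net area = 374.12 mm².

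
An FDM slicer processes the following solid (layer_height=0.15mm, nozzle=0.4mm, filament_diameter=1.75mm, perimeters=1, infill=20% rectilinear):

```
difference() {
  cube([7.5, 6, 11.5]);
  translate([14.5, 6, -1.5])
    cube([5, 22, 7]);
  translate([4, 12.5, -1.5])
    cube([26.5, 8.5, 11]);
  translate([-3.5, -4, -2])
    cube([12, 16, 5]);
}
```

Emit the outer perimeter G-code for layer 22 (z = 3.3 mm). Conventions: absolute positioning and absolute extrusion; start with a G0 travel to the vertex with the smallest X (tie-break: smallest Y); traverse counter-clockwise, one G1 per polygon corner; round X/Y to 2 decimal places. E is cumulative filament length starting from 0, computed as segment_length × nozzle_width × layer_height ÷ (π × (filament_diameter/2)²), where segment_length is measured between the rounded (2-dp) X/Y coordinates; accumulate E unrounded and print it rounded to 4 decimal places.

G0 X0.00 Y0.00 Z3.30
G1 X7.50 Y0.00 E0.1871
G1 X7.50 Y6.00 E0.3368
G1 X0.00 Y6.00 E0.5238
G1 X0.00 Y0.00 E0.6735

At z = 3.3 mm: the 7.5×6 cube contributes its full rectangle; the 5×22 cube at (14.5, 6) contributes its full rectangle; the 26.5×8.5 cube at (4, 12.5) contributes its full rectangle; the cube at (-3.5, -4) does not reach this height (z outside [-2, 3]); Taking the first minus the rest: starting from the 7.5×6 cube, the 5×22 cube at (14.5, 6) misses the remaining region (no effect); the 26.5×8.5 cube at (4, 12.5) misses the remaining region (no effect) — 1 connected region. The outline is a single polygon with 4 vertices. Extrusion per mm of travel: 0.4 × 0.15 / (π × 0.875²) = 0.024945. Accumulating E over each segment gives final E = 0.6735.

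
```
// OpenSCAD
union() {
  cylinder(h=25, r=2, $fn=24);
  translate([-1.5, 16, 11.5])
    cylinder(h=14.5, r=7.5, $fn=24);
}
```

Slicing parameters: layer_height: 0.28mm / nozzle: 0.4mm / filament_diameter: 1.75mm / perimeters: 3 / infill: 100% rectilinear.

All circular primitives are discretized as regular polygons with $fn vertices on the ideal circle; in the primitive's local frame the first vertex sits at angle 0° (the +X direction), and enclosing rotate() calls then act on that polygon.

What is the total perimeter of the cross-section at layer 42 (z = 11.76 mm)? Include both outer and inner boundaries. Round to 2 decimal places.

59.52 mm

At z = 11.76 mm: the r=2 cylinder contributes a regular 24-gon of circumradius 2 (perimeter = 2·24·2.000·sin(180°/24) = 12.53 mm); the cylinder at (-1.5, 16): section is a regular 24-gon, circumradius r=7.5 (perimeter = 2·24·7.500·sin(180°/24) = 46.99 mm); Taking the union: the 2 present regions are separate (no shared area or edge), so areas and boundary lengths simply add and each stays a separate island — boundary = 59.52 mm. Overall, the cross-section has 2 separate islands. Total boundary length (outer) = 59.52 mm.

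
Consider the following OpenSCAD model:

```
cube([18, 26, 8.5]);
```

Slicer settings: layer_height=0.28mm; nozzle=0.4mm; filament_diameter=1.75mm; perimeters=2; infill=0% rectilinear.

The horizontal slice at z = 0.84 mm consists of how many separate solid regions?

At z = 0.84 mm: the cube (footprint 18×26) is included at this height. The result has 1 disconnected region.

1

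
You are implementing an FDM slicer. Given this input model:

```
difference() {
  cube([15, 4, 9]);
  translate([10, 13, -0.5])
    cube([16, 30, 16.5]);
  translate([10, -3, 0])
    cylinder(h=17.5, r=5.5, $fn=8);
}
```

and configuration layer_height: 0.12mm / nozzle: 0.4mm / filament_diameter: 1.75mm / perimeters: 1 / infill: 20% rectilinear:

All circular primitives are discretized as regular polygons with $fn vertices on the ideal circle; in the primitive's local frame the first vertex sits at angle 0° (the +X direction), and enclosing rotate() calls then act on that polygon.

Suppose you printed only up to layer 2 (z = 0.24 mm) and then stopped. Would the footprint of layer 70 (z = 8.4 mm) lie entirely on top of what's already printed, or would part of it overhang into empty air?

Compare the two slices. At z = 0.24: the 15×4 cube contributes its full rectangle (area 60.00 mm²); the 16×30 cube at (10, 13) contributes its full rectangle (area 480.00 mm²); the r=5.5 cylinder at (10, -3) gives a regular 8-gon of circumradius 5.5 (constant along its height) (area = (8/2)·5.500²·sin(360°/8) = 85.56 mm²); Taking the first minus the rest: starting from the 15×4 cube (60.00 mm²), the 16×30 cube at (10, 13) misses the remaining region (no effect); the r=5.5 cylinder at (10, -3) partially overlaps it — only the 13.51 mm² overlap (of its 85.56 mm²) is removed, clipping the outline — area = 46.49 mm². At z = 8.4: the cube (footprint 15×4) is included at this height (area 60.00 mm²); the 16×30 cube at (10, 13) contributes its full rectangle (area 480.00 mm²); the r=5.5 cylinder at (10, -3) contributes a regular 8-gon of circumradius 5.5 (area = (8/2)·5.500²·sin(360°/8) = 85.56 mm²); Taking the first minus the rest: starting from the 15×4 cube (60.00 mm²), the 16×30 cube at (10, 13) misses the remaining region (no effect); the r=5.5 cylinder at (10, -3) partially overlaps it — only the 13.51 mm² overlap (of its 85.56 mm²) is removed, clipping the outline — area = 46.49 mm². Checking containment: the cross-section at z = 8.4 is a subset of the cross-section at z = 0.24.

entirely on top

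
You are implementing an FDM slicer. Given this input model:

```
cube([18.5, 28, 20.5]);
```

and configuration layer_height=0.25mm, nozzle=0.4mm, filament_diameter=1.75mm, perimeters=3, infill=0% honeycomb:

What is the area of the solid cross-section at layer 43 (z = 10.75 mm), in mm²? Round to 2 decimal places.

At z = 10.75 mm: the 18.5×28 cube contributes its full rectangle (area 518.00 mm²). Overall, the cross-section is a single solid region. Net area = 518.00 mm².

518.00 mm²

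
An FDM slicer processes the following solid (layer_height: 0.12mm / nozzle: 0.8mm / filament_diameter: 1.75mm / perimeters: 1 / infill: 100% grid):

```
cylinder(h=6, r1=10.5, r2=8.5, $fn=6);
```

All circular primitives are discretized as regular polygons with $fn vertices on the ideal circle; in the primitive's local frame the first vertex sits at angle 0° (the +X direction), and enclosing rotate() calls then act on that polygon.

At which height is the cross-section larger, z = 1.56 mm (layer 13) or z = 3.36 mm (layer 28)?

Layer 13 (z = 1.56): the cone (r1=10.5→r2=8.5) has section circumradius 9.980 here — a regular 6-gon (area = (6/2)·9.980²·sin(360°/6) = 258.77 mm²). So its area = 258.77 mm². Layer 28 (z = 3.36): the cone (r1=10.5→r2=8.5) has section circumradius 9.380 here — a regular 6-gon (area = (6/2)·9.380²·sin(360°/6) = 228.59 mm²). So its area = 228.59 mm². Layer 13 is larger (258.77 vs 228.59 mm²).

layer 13 (z = 1.56 mm)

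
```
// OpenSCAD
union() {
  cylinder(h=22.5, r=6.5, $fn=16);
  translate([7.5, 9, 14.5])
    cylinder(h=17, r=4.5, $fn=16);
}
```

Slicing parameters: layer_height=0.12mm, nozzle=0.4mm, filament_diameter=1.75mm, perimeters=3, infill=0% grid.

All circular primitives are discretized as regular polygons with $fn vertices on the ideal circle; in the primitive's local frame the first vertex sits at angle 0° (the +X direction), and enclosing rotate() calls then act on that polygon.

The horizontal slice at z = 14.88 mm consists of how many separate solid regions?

2

At z = 14.88 mm: the cylinder: section is a regular 16-gon, circumradius r=6.5; the cylinder at (7.5, 9): section is a regular 16-gon, circumradius r=4.5; Combining (union): the 2 present regions are separate (no shared area or edge), so areas and boundary lengths simply add and each stays a separate island — 2 connected regions. The result has 2 disconnected regions.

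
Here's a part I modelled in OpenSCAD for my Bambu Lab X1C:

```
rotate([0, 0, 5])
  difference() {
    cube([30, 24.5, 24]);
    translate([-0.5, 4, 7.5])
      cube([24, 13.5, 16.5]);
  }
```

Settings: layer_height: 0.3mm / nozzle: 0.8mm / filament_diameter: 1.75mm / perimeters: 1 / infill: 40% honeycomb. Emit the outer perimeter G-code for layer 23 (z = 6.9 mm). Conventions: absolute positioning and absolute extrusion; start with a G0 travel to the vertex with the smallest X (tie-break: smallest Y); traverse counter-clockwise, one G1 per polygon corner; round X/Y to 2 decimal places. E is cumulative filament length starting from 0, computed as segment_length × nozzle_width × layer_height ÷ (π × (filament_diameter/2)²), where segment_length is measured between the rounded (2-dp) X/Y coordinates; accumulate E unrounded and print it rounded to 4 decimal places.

G0 X-2.14 Y24.41 Z6.90
G1 X0.00 Y0.00 E2.4450
G1 X29.89 Y2.61 E5.4388
G1 X27.75 Y27.02 E7.8837
G1 X-2.14 Y24.41 E10.8775

At z = 6.9 mm: the 30×24.5 cube contributes its full rectangle; the cube at (-0.5, 4) is absent (z outside [7.5, 24]); Subtracting the remaining from the first: none of the subtracted shapes is present at this height, so the 30×24.5 cube is unchanged — 1 connected region; (rotated 5° about Z; rotation is an isometry so areas/perimeters/island counts are preserved). The outline is a single polygon with 4 vertices. Extrusion per mm of travel: 0.8 × 0.3 / (π × 0.875²) = 0.099780. Accumulating E over each segment gives final E = 10.8775.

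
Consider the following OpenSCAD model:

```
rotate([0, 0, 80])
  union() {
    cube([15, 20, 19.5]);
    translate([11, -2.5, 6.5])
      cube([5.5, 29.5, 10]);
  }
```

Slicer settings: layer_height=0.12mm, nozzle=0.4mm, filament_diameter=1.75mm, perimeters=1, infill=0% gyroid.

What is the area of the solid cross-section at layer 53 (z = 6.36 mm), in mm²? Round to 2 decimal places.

300.00 mm²

At z = 6.36 mm: the cube is present — its section is the full 15×20 rectangle (area 300.00 mm²); the cube at (11, -2.5) does not reach this height (z outside [6.5, 16.5]); Combining (union): only the 15×20 cube is present, so the union is just that shape — area = 300.00 mm²; (whole slice rotated 80° about Z — lengths, areas and connectivity unchanged). Overall, the cross-section is a single solid region. Net area = 300.00 mm².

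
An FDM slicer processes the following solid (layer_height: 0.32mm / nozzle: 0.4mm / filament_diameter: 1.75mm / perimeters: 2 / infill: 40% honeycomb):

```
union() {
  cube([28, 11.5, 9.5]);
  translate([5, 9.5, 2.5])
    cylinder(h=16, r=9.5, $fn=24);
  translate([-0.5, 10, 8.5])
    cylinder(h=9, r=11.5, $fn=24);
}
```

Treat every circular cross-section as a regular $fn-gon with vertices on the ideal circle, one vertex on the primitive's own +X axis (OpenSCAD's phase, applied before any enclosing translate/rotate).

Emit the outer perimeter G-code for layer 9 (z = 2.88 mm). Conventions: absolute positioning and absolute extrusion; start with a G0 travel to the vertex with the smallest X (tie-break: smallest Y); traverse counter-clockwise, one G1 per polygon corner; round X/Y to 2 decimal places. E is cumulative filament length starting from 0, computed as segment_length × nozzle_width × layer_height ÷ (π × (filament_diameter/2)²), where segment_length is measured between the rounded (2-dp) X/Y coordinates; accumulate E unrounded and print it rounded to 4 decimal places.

At z = 2.88 mm: the cube is present — its section is the full 28×11.5 rectangle; the cylinder at (5, 9.5): section is a regular 24-gon, circumradius r=9.5; the cylinder at (-0.5, 10) is absent (z outside [8.5, 17.5]); Combining (union): the regions partially overlap (shared area 143.74 mm²), so overlapping operands fuse into one piece — 1 connected region. The outline is a single polygon with 20 vertices. Extrusion per mm of travel: 0.4 × 0.32 / (π × 0.875²) = 0.053216. Accumulating E over each segment gives final E = 4.9002.

G0 X-4.50 Y9.50 Z2.88
G1 X-4.18 Y7.04 E0.1320
G1 X-3.23 Y4.75 E0.2640
G1 X-1.72 Y2.78 E0.3960
G1 X0.00 Y1.46 E0.5114
G1 X0.00 Y0.00 E0.5891
G1 X28.00 Y0.00 E2.0792
G1 X28.00 Y11.50 E2.6912
G1 X14.24 Y11.50 E3.4234
G1 X14.18 Y11.96 E3.4481
G1 X13.23 Y14.25 E3.5800
G1 X11.72 Y16.22 E3.7121
G1 X9.75 Y17.73 E3.8442
G1 X7.46 Y18.68 E3.9761
G1 X5.00 Y19.00 E4.1082
G1 X2.54 Y18.68 E4.2402
G1 X0.25 Y17.73 E4.3721
G1 X-1.72 Y16.22 E4.5042
G1 X-3.23 Y14.25 E4.6363
G1 X-4.18 Y11.96 E4.7682
G1 X-4.50 Y9.50 E4.9002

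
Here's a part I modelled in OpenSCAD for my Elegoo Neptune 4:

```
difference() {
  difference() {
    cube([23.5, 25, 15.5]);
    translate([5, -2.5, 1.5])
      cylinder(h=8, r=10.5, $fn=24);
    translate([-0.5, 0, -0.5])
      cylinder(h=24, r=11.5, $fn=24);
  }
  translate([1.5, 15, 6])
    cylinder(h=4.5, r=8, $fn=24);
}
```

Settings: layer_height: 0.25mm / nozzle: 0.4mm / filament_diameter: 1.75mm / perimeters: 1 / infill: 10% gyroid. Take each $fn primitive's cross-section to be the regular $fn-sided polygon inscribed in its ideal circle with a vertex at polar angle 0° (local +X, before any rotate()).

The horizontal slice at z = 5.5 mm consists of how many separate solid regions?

At z = 5.5 mm: the 23.5×25 cube contributes its full rectangle; the r=10.5 cylinder at (5, -2.5) contributes a regular 24-gon of circumradius 10.5; the r=11.5 cylinder at (-0.5, 0) gives a regular 24-gon of circumradius 11.5 (constant along its height); Taking the first minus the rest: starting from the 23.5×25 cube, the r=10.5 cylinder at (5, -2.5) partially overlaps it — only the 97.38 mm² overlap (of its 342.42 mm²) is removed, clipping the outline; the r=11.5 cylinder at (-0.5, 0) partially overlaps it — only the 20.57 mm² overlap (of its 410.75 mm²) is removed, clipping the outline — 1 connected region; the cylinder at (1.5, 15) does not reach this height (z outside [6, 10.5]); After the difference (first − rest): none of the subtracted shapes is present at this height, so that combined region is unchanged — 1 connected region. The result has 1 disconnected region.

1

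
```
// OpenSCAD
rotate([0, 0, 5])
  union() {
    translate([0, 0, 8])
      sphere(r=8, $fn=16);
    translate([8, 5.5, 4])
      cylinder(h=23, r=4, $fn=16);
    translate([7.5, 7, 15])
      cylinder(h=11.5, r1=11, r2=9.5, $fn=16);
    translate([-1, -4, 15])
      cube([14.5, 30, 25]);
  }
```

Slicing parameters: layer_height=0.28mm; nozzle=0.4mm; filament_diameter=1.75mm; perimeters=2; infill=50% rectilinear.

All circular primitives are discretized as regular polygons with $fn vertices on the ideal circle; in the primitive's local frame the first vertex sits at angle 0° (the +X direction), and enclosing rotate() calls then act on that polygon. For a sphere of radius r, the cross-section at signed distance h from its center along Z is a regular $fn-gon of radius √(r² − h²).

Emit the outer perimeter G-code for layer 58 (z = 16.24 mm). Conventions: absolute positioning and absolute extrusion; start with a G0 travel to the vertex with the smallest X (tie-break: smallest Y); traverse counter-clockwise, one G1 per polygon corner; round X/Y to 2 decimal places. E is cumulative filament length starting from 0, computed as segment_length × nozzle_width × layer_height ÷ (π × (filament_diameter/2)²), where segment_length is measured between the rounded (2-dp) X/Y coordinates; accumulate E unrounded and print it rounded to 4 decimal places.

At z = 16.24 mm: the sphere does not reach this height (|z−center|=8.240 > r=8); the r=4 cylinder at (8, 5.5) contributes a regular 16-gon of circumradius 4; the cone at (7.5, 7) (r1=11→r2=9.5) has section circumradius 10.838 here — a regular 16-gon; the cube at (-1, -4) (footprint 14.5×30) is included at this height; Merging all regions: the regions partially overlap (shared area 330.68 mm²), so overlapping operands fuse into one piece — 1 connected region; (rotated 5° about Z; rotation is an isometry so areas/perimeters/island counts are preserved). The outline is a single polygon with 16 vertices. Extrusion per mm of travel: 0.4 × 0.28 / (π × 0.875²) = 0.046564. Accumulating E over each segment gives final E = 4.3517.

G0 X-3.94 Y6.68 Z16.24
G1 X-2.75 Y2.62 E0.1970
G1 X-1.05 Y0.50 E0.3235
G1 X-0.65 Y-4.07 E0.5372
G1 X13.80 Y-2.81 E1.2126
G1 X13.60 Y-0.59 E1.3163
G1 X15.16 Y0.66 E1.4094
G1 X17.20 Y4.37 E1.6066
G1 X17.66 Y8.57 E1.8033
G1 X16.48 Y12.63 E2.0002
G1 X13.83 Y15.93 E2.1973
G1 X12.07 Y16.89 E2.2906
G1 X11.18 Y27.08 E2.7669
G1 X-3.26 Y25.81 E3.4419
G1 X-2.17 Y13.27 E4.0280
G1 X-3.48 Y10.89 E4.1545
G1 X-3.94 Y6.68 E4.3517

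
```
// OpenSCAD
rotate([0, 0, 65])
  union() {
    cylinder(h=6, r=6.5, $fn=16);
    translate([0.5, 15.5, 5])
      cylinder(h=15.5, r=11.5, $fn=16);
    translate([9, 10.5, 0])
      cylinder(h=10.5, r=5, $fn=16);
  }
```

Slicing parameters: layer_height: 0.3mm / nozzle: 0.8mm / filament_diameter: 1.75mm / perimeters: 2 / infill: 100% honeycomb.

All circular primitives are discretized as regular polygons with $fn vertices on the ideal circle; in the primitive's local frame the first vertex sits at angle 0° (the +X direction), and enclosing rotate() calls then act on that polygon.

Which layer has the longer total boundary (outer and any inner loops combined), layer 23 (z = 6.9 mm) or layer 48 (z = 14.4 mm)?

layer 23 (z = 6.9 mm)

Layer 23 (z = 6.9): the cylinder is absent (z outside [0, 6]); the r=11.5 cylinder at (0.5, 15.5) gives a regular 16-gon of circumradius 11.5 (constant along its height) (perimeter = 2·16·11.500·sin(180°/16) = 71.79 mm); the r=5 cylinder at (9, 10.5) gives a regular 16-gon of circumradius 5 (constant along its height) (perimeter = 2·16·5.000·sin(180°/16) = 31.21 mm); Taking the union: the regions partially overlap (shared area 49.27 mm²), so the edge portions inside another operand are dropped and the merged outline is re-measured after clipping — boundary = 76.49 mm; (whole slice rotated 65° about Z — lengths, areas and connectivity unchanged). So its perimeter = 76.49 mm. Layer 48 (z = 14.4): the cylinder is not intersected at this z (z outside [0, 6]); the r=11.5 cylinder at (0.5, 15.5) gives a regular 16-gon of circumradius 11.5 (constant along its height) (perimeter = 2·16·11.500·sin(180°/16) = 71.79 mm); the cylinder at (9, 10.5) does not reach this height (z outside [0, 10.5]); Taking the union: only the r=11.5 cylinder at (0.5, 15.5) is present, so the union is just that shape — boundary = 71.79 mm; (whole slice rotated 65° about Z — lengths, areas and connectivity unchanged). So its perimeter = 71.79 mm. Layer 23 is larger (76.49 vs 71.79 mm).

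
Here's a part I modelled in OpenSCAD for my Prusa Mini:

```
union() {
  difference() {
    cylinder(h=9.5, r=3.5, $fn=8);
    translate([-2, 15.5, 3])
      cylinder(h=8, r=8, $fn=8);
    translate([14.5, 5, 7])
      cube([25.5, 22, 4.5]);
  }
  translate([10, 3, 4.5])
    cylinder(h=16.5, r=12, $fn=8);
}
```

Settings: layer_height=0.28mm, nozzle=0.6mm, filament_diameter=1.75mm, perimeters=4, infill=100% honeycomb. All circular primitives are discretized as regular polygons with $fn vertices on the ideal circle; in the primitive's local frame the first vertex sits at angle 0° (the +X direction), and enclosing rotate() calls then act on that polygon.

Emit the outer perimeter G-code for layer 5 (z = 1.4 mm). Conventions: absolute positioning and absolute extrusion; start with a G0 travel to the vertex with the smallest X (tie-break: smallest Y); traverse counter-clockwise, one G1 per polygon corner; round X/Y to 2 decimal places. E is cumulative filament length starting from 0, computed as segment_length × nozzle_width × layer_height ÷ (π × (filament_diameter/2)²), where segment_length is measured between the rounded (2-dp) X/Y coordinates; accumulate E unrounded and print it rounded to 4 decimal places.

G0 X-3.50 Y0.00 Z1.40
G1 X-2.47 Y-2.47 E0.1869
G1 X0.00 Y-3.50 E0.3738
G1 X2.47 Y-2.47 E0.5608
G1 X3.50 Y0.00 E0.7477
G1 X2.47 Y2.47 E0.9346
G1 X0.00 Y3.50 E1.1215
G1 X-2.47 Y2.47 E1.3084
G1 X-3.50 Y0.00 E1.4954

At z = 1.4 mm: the r=3.5 cylinder gives a regular 8-gon of circumradius 3.5 (constant along its height); the cylinder at (-2, 15.5) is not intersected at this z (z outside [3, 11]); the cube at (14.5, 5) is not intersected at this z (z outside [7, 11.5]); Taking the first minus the rest: none of the subtracted shapes is present at this height, so the r=3.5 cylinder is unchanged — 1 connected region; the cylinder at (10, 3) is absent (z outside [4.5, 21]); Taking the union: only that combined region is present, so the union is just that shape — 1 connected region. The outline is a single polygon with 8 vertices. Extrusion per mm of travel: 0.6 × 0.28 / (π × 0.875²) = 0.069846. Accumulating E over each segment gives final E = 1.4954.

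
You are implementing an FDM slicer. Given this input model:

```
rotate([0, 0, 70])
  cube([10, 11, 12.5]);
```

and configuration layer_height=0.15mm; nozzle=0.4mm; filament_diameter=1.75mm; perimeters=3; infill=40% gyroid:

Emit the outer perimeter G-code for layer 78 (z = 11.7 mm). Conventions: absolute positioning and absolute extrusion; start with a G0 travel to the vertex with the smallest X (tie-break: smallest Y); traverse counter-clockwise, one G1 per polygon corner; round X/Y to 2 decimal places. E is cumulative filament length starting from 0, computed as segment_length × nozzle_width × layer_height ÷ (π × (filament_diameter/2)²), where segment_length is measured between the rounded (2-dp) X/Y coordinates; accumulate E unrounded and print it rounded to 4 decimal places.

G0 X-10.34 Y3.76 Z11.70
G1 X0.00 Y0.00 E0.2745
G1 X3.42 Y9.40 E0.5240
G1 X-6.92 Y13.16 E0.7984
G1 X-10.34 Y3.76 E1.0480

At z = 11.7 mm: the cube (footprint 10×11) is included at this height; (whole slice rotated 70° about Z — lengths, areas and connectivity unchanged). The outline is a single polygon with 4 vertices. Extrusion per mm of travel: 0.4 × 0.15 / (π × 0.875²) = 0.024945. Accumulating E over each segment gives final E = 1.0480.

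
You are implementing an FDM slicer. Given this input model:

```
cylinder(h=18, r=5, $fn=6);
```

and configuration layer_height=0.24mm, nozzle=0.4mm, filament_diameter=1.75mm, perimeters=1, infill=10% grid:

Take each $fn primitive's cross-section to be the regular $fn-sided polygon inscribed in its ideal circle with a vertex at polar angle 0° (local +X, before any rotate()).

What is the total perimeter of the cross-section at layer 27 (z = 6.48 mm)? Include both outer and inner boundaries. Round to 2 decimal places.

At z = 6.48 mm: the r=5 cylinder contributes a regular 6-gon of circumradius 5 (perimeter = 2·6·5.000·sin(180°/6) = 30.00 mm). Overall, the cross-section is a single solid region. Total boundary length (outer) = 30.00 mm.

30.00 mm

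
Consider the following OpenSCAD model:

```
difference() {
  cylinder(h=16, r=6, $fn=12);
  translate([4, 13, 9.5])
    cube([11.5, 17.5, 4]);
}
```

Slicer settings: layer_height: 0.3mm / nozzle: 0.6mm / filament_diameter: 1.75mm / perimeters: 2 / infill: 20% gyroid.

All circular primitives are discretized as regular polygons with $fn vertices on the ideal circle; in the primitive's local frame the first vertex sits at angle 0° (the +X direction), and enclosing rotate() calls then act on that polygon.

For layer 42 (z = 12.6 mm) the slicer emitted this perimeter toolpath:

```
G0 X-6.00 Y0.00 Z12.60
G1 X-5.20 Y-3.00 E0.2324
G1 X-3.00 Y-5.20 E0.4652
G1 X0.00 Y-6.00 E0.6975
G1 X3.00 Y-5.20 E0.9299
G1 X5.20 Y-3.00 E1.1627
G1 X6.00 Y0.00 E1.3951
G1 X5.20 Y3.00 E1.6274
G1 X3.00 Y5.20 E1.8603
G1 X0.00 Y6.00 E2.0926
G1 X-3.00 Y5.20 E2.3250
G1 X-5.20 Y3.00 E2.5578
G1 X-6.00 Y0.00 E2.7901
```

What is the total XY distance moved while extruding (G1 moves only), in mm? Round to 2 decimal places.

37.28 mm

Sum the Euclidean lengths of each G1 segment: total = 37.28 mm.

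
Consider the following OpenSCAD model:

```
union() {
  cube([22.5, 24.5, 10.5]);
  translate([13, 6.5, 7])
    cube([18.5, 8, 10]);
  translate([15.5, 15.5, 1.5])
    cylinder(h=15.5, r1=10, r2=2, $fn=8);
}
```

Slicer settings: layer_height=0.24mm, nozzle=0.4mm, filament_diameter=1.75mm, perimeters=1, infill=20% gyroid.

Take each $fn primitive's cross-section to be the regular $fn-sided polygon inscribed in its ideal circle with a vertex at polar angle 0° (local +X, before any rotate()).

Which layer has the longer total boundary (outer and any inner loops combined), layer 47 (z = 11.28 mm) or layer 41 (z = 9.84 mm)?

Layer 47 (z = 11.28): the cube is not intersected at this z (z outside [0, 10.5]); the cube at (13, 6.5) is present — its section is the full 18.5×8 rectangle (perimeter 53.00 mm); the cone at (15.5, 15.5) (r1=10→r2=2) has section circumradius 4.952 here — a regular 8-gon (perimeter = 2·8·4.952·sin(180°/8) = 30.32 mm); Merging all regions: the regions partially overlap (shared area 21.18 mm²), so the edge portions inside another operand are dropped and the merged outline is re-measured after clipping — boundary = 64.16 mm. So its perimeter = 64.16 mm. Layer 41 (z = 9.84): the 22.5×24.5 cube contributes its full rectangle (perimeter 94.00 mm); the 18.5×8 cube at (13, 6.5) contributes its full rectangle (perimeter 53.00 mm); the cone at (15.5, 15.5): at t=0.538 of its height the radius interpolates to r₁+(r₂−r₁)t = 5.695, giving a regular 8-gon of that circumradius (perimeter = 2·8·5.695·sin(180°/8) = 34.87 mm); Merging all regions: the regions partially overlap (shared area 167.75 mm²), so the edge portions inside another operand are dropped and the merged outline is re-measured after clipping — boundary = 112.00 mm. So its perimeter = 112.00 mm. Layer 41 is larger (112.00 vs 64.16 mm).

layer 41 (z = 9.84 mm)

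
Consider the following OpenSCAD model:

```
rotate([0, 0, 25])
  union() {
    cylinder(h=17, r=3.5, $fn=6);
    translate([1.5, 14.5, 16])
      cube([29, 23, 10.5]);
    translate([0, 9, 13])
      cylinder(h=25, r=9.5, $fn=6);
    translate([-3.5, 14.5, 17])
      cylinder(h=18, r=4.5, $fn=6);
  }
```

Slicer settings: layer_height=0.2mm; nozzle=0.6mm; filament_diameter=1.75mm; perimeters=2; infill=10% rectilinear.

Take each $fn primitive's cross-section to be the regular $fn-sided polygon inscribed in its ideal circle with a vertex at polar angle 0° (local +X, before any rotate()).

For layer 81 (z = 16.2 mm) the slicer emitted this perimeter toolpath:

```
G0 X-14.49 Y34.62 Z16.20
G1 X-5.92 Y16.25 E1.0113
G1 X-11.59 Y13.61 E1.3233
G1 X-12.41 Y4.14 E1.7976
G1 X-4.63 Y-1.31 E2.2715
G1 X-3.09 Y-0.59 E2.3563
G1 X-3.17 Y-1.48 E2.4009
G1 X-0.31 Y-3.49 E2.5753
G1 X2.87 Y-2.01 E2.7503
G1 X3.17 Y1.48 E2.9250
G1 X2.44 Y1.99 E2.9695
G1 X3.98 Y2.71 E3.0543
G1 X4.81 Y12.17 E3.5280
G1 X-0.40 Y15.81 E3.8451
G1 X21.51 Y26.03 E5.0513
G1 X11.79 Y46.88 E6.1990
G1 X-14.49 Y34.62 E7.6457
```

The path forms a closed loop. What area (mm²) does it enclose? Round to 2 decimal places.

Apply the shoelace formula to the sequence of (X, Y) vertices; enclosed area = 911.51 mm².

911.51 mm²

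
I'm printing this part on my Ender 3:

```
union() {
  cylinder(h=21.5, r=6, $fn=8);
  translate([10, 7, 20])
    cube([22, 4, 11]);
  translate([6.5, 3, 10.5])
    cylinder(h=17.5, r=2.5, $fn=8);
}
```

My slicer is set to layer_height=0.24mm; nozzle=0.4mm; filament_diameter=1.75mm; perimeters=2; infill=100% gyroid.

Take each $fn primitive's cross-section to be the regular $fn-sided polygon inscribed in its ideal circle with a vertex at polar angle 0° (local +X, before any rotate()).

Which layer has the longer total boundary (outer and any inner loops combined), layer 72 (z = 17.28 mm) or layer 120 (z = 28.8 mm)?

Layer 72 (z = 17.28): the r=6 cylinder contributes a regular 8-gon of circumradius 6 (perimeter = 2·8·6.000·sin(180°/8) = 36.74 mm); the cube at (10, 7) does not reach this height (z outside [20, 31]); the r=2.5 cylinder at (6.5, 3) contributes a regular 8-gon of circumradius 2.5 (perimeter = 2·8·2.500·sin(180°/8) = 15.31 mm); Merging all regions: the regions partially overlap (shared area 1.83 mm²), so the edge portions inside another operand are dropped and the merged outline is re-measured after clipping — boundary = 44.84 mm. So its perimeter = 44.84 mm. Layer 120 (z = 28.8): the cylinder is absent (z outside [0, 21.5]); the 22×4 cube at (10, 7) contributes its full rectangle (perimeter 52.00 mm); the cylinder at (6.5, 3) is not intersected at this z (z outside [10.5, 28]); Merging all regions: only the 22×4 cube at (10, 7) is present, so the union is just that shape — boundary = 52.00 mm. So its perimeter = 52.00 mm. Layer 120 is larger (52.00 vs 44.84 mm).

layer 120 (z = 28.8 mm)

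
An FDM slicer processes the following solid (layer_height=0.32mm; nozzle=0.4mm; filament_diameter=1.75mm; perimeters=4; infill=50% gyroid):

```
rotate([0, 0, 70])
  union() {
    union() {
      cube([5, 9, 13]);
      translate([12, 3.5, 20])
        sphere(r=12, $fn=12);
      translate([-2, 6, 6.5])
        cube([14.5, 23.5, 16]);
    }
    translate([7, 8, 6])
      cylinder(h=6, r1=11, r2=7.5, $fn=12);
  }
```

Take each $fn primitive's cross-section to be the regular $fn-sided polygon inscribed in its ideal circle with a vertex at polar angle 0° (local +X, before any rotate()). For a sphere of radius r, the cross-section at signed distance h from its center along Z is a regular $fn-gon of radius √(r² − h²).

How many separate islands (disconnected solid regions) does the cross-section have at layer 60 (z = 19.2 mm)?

1

At z = 19.2 mm: the cube is absent (z outside [0, 13]); the r=12 sphere at (12, 3.5) slices to a regular 12-gon of circumradius 11.973 (√(r²−h²) with h=0.8 from center); the cube at (-2, 6) (footprint 14.5×23.5) is included at this height; Combining (union): the regions partially overlap (shared area 83.13 mm²), so overlapping operands fuse into one piece — 1 connected region; the cone at (7, 8) does not reach this height (z outside [6, 12]); Merging all regions: only the result so far is present, so the union is just that shape — 1 connected region; (whole slice rotated 70° about Z — lengths, areas and connectivity unchanged). Overall, the cross-section is a single solid region. Island count = 1.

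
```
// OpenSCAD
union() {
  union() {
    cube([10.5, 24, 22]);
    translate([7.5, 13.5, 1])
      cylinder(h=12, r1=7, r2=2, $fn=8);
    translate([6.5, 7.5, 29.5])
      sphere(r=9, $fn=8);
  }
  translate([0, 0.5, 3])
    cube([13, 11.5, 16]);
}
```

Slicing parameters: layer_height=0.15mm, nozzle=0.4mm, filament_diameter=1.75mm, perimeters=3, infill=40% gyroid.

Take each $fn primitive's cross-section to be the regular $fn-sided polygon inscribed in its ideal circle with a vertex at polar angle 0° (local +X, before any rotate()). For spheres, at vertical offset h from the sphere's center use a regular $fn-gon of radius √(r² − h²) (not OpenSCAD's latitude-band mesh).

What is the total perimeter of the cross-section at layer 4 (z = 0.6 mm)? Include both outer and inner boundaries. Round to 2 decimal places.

At z = 0.6 mm: the cube (footprint 10.5×24) is included at this height (perimeter 69.00 mm); the cone at (7.5, 13.5) does not reach this height (z outside [1, 13]); the sphere at (6.5, 7.5) does not reach this height (|z−center|=28.900 > r=9); Merging all regions: only the 10.5×24 cube is present, so the union is just that shape — boundary = 69.00 mm; the cube at (0, 0.5) does not reach this height (z outside [3, 19]); Taking the union: only the result so far is present, so the union is just that shape — boundary = 69.00 mm. Overall, the cross-section is a single solid region. Total boundary length (outer) = 69.00 mm.

69.00 mm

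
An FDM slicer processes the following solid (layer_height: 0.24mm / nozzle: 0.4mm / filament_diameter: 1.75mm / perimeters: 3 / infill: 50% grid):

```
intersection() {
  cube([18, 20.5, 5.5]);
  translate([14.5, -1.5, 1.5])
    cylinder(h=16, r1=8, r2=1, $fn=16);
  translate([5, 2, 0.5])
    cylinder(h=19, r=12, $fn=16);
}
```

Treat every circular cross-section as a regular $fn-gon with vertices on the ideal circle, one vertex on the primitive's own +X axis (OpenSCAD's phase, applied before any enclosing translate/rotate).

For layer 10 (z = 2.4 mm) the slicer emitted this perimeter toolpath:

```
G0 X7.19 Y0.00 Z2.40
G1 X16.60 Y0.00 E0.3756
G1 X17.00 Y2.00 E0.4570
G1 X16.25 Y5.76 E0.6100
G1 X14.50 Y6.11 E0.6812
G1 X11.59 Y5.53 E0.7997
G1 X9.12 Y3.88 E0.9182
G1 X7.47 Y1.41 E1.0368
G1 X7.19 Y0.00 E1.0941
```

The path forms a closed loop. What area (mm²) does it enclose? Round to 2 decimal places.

Apply the shoelace formula to the sequence of (X, Y) vertices; enclosed area = 46.02 mm².

46.02 mm²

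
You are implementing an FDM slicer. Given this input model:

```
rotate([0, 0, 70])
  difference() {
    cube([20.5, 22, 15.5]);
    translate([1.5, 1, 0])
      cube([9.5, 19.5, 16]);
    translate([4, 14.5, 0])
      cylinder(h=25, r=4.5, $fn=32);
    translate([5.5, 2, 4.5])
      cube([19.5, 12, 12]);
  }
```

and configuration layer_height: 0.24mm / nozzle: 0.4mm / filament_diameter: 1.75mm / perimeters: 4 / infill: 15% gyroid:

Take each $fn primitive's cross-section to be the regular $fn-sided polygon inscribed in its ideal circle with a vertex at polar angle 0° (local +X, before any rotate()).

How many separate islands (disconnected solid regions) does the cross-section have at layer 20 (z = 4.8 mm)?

2

At z = 4.8 mm: the 20.5×22 cube contributes its full rectangle; the cube at (1.5, 1) is present — its section is the full 9.5×19.5 rectangle; the cylinder at (4, 14.5): section is a regular 32-gon, circumradius r=4.5; the cube at (5.5, 2) (footprint 19.5×12) is included at this height; After the difference (first − rest): starting from the 20.5×22 cube, the 9.5×19.5 cube at (1.5, 1) lies wholly inside it (removes its full 185.25 mm² and its 58.00 mm outline becomes a hole wall); the r=4.5 cylinder at (4, 14.5) partially overlaps it — only the 9.07 mm² overlap (of its 63.21 mm²) is removed, clipping the outline; the 19.5×12 cube at (5.5, 2) partially overlaps it — only the 114.00 mm² overlap (of its 234.00 mm²) is removed, clipping the outline — 2 connected regions; (whole slice rotated 70° about Z — lengths, areas and connectivity unchanged). Overall, the cross-section has 2 separate islands. Island count = 2.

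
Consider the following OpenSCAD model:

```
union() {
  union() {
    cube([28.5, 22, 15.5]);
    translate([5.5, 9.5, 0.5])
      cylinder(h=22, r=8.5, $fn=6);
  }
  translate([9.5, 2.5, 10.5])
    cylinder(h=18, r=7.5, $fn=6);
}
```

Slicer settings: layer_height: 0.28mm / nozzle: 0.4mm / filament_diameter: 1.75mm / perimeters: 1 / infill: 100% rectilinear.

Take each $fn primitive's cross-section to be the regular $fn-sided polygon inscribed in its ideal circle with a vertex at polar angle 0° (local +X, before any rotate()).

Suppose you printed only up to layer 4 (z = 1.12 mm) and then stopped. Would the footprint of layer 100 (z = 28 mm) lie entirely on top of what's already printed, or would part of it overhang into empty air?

Compare the two slices. At z = 1.12: the cube is present — its section is the full 28.5×22 rectangle (area 627.00 mm²); the r=8.5 cylinder at (5.5, 9.5) contributes a regular 6-gon of circumradius 8.5 (area = (6/2)·8.500²·sin(360°/6) = 187.71 mm²); Taking the union: the regions partially overlap — summed areas 814.71 mm² minus the doubly-counted overlap 172.12 mm² gives 642.59 mm² — area = 642.59 mm²; the cylinder at (9.5, 2.5) is not intersected at this z (z outside [10.5, 28.5]); Combining (union): only that combined region is present, so the union is just that shape — area = 642.59 mm². At z = 28: the cube is absent (z outside [0, 15.5]); the cylinder at (5.5, 9.5) is not intersected at this z (z outside [0.5, 22.5]); Combining (union): nothing is present at this height; the cylinder at (9.5, 2.5): section is a regular 6-gon, circumradius r=7.5 (area = (6/2)·7.500²·sin(360°/6) = 146.14 mm²); Merging all regions: only the r=7.5 cylinder at (9.5, 2.5) is present, so the union is just that shape — area = 146.14 mm². Checking containment: at z = 28 the cross-section extends beyond the z = 1.12 cross-section by about 39.18 mm².

part overhangs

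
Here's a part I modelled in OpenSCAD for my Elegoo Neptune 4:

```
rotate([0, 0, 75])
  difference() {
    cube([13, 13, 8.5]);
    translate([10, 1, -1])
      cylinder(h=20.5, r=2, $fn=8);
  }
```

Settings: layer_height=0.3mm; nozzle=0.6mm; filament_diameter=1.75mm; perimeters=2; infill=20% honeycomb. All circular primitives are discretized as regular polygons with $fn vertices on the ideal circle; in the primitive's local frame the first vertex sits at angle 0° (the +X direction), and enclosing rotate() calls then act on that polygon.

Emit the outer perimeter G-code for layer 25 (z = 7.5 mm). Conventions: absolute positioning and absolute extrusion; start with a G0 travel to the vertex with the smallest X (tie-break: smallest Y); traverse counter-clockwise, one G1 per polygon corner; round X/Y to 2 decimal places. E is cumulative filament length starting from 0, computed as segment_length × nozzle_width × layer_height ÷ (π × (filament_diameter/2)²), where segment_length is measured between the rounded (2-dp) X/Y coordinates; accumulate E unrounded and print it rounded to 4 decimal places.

At z = 7.5 mm: the cube is present — its section is the full 13×13 rectangle; the cylinder at (10, 1): section is a regular 8-gon, circumradius r=2; Taking the first minus the rest: starting from the 13×13 cube, the r=2 cylinder at (10, 1) partially overlaps it — only the 9.24 mm² overlap (of its 11.31 mm²) is removed, clipping the outline — 1 connected region; (rotated 75° about Z; rotation is an isometry so areas/perimeters/island counts are preserved). The outline is a single polygon with 11 vertices. Extrusion per mm of travel: 0.6 × 0.3 / (π × 0.875²) = 0.074835. Accumulating E over each segment gives final E = 4.2748.

G0 X-12.56 Y3.36 Z7.50
G1 X0.00 Y0.00 E0.9730
G1 X2.18 Y8.13 E1.6029
G1 X1.10 Y7.99 E1.6844
G1 X-0.11 Y8.92 E1.7986
G1 X-0.31 Y10.44 E1.9133
G1 X0.62 Y11.65 E2.0275
G1 X2.14 Y11.85 E2.1423
G1 X3.00 Y11.19 E2.2234
G1 X3.36 Y12.56 E2.3294
G1 X-9.19 Y15.92 E3.3017
G1 X-12.56 Y3.36 E4.2748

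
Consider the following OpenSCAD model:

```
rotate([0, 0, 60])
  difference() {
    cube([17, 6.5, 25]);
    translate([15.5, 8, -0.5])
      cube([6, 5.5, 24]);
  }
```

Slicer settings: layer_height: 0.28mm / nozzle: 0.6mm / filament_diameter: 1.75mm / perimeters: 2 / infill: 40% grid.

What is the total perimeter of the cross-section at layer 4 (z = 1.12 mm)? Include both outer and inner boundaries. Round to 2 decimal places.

At z = 1.12 mm: the cube (footprint 17×6.5) is included at this height (perimeter 47.00 mm); the cube at (15.5, 8) is present — its section is the full 6×5.5 rectangle (perimeter 23.00 mm); After the difference (first − rest): starting from the 17×6.5 cube, the 6×5.5 cube at (15.5, 8) misses the remaining region (no effect) — boundary = 47.00 mm; (whole slice rotated 60° about Z — lengths, areas and connectivity unchanged). Overall, the cross-section is a single solid region. Total boundary length (outer) = 47.00 mm.

47.00 mm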